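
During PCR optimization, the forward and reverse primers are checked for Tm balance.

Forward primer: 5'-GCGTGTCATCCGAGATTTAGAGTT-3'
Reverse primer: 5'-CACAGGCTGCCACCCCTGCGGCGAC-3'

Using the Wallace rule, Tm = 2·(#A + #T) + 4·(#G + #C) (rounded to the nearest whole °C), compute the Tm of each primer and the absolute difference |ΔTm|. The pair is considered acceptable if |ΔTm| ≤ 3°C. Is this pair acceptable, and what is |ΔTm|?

Forward: A=5 T=8 G=7 C=4 → Tm = 2·13 + 4·11 = 70°C.
Reverse: A=4 T=2 G=7 C=12 → Tm = 2·6 + 4·19 = 88°C.
|ΔTm| = |70 − 88| = 18°C, > 3°C.

|ΔTm| = 18°C; the pair is not acceptable.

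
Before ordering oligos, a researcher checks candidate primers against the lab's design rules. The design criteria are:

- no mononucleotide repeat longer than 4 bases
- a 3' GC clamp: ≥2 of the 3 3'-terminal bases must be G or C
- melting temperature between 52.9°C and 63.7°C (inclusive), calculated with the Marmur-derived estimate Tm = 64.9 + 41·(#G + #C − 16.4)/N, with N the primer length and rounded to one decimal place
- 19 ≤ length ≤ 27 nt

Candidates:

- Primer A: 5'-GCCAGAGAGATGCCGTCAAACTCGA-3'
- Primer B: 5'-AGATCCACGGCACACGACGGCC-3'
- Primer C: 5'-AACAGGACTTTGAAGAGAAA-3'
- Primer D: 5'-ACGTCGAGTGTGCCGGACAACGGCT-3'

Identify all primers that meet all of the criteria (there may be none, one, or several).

Primer A and Primer B.

Primer A (25 nt, A=8 T=3 G=7 C=7): longest run = 3 ✓; 3' end CGA has 2 G/C ✓; Tm = 64.9 + 41·(14 − 16.4)/25 = 61.0°C ✓; length 25 ✓ — passes.
Primer B (22 nt, A=6 T=1 G=6 C=9): longest run = 2 ✓; 3' end GCC has 3 G/C ✓; Tm = 64.9 + 41·(15 − 16.4)/22 = 62.3°C ✓; length 22 ✓ — passes.
Primer C (20 nt, A=10 T=3 G=5 C=2): longest run = 3 ✓; 3' end AAA has 0 G/C, need ≥2 ✗; Tm = 64.9 + 41·(7 − 16.4)/20 = 45.6°C, outside 52.9–63.7°C ✗; length 20 ✓ — fails.
Primer D (25 nt, A=5 T=4 G=9 C=7): longest run = 2 ✓; 3' end GCT has 2 G/C ✓; Tm = 64.9 + 41·(16 − 16.4)/25 = 64.2°C, outside 52.9–63.7°C ✗; length 25 ✓ — fails.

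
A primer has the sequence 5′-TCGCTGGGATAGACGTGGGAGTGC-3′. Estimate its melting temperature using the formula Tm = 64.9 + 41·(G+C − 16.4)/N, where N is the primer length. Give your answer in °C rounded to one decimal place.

Base counts: A=4, T=5, G=11, C=4; G+C = 15, N = 24.
Tm = 64.9 + 41·(15 − 16.4)/24 = 64.9 + -57.40/24 = 62.5°C.

62.5°C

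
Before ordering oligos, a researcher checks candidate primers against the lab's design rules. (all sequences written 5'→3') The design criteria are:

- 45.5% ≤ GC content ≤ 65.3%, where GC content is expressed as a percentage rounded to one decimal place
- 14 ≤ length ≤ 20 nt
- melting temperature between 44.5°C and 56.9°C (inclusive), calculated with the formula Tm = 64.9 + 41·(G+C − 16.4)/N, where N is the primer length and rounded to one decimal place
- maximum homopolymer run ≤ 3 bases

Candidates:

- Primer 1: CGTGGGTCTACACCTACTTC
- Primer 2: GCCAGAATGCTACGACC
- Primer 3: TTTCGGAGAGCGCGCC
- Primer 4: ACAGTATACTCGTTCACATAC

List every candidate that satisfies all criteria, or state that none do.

Primer 1 and Primer 2.

Primer 1 (20 nt, A=3 T=6 G=4 C=7): GC 11/20 = 55.0% ✓; length 20 ✓; Tm = 64.9 + 41·(11 − 16.4)/20 = 53.8°C ✓; longest run = 3 ✓ — passes.
Primer 2 (17 nt, A=5 T=2 G=4 C=6): GC 10/17 = 58.8% ✓; length 17 ✓; Tm = 64.9 + 41·(10 − 16.4)/17 = 49.5°C ✓; longest run = 2 ✓ — passes.
Primer 3 (16 nt, A=2 T=3 G=6 C=5): GC 11/16 = 68.8%, outside 45.5–65.3% ✗; length 16 ✓; Tm = 64.9 + 41·(11 − 16.4)/16 = 51.1°C ✓; longest run = 3 ✓ — fails.
Primer 4 (21 nt, A=7 T=6 G=2 C=6): GC 8/21 = 38.1%, outside 45.5–65.3% ✗; length 21, outside 14–20 ✗; Tm = 64.9 + 41·(8 − 16.4)/21 = 48.5°C ✓; longest run = 2 ✓ — fails.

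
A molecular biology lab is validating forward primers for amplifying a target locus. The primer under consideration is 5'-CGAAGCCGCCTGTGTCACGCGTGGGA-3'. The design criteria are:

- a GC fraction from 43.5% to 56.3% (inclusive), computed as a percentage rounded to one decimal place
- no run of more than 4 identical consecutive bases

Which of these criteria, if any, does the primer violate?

Base counts: A=4, T=4, G=10, C=8 (length 26).
GC content: GC 18/26 = 69.2%, outside 43.5–56.3% ✗
homopolymer run: longest run = 3 ✓

Fails: GC content.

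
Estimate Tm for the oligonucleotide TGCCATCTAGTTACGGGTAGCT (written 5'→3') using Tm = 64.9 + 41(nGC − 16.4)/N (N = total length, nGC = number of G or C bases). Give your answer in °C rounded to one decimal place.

54.8°C

Base counts: A=4, T=7, G=6, C=5; G+C = 11, N = 22.
Tm = 64.9 + 41·(11 − 16.4)/22 = 64.9 + -221.40/22 = 54.8°C.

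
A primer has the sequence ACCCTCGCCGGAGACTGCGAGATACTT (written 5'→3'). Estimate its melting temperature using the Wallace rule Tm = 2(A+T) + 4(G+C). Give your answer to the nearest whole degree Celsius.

86°C

Base counts: A=6, T=5, G=7, C=9 (length 27).
Tm = 2·(6+5) + 4·(7+9) = 2·11 + 4·16 = 22 + 64 = 86°C.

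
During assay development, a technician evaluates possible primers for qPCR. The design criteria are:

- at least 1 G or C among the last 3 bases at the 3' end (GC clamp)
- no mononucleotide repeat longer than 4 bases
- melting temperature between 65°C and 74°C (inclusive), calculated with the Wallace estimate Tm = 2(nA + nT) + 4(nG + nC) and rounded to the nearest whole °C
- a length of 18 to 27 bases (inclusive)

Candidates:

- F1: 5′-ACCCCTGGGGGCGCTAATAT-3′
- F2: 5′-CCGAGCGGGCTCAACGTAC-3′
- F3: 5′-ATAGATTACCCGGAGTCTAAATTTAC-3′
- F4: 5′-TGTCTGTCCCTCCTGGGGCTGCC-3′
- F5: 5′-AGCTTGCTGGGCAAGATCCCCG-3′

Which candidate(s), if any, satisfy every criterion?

F3 and F5.

F1 (20 nt, A=4 T=4 G=6 C=6): 3' end TAT has 0 G/C, need ≥1 ✗; longest run = 5, exceeds 4 ✗; Tm = 2·8 + 4·12 = 64°C, outside 65–74°C ✗; length 20 ✓ — fails.
F2 (19 nt, A=4 T=2 G=6 C=7): 3' end TAC has 1 G/C ✓; longest run = 3 ✓; Tm = 2·6 + 4·13 = 64°C, outside 65–74°C ✗; length 19 ✓ — fails.
F3 (26 nt, A=9 T=8 G=4 C=5): 3' end TAC has 1 G/C ✓; longest run = 3 ✓; Tm = 2·17 + 4·9 = 70°C ✓; length 26 ✓ — passes.
F4 (23 nt, A=0 T=7 G=7 C=9): 3' end GCC has 3 G/C ✓; longest run = 4 ✓; Tm = 2·7 + 4·16 = 78°C, outside 65–74°C ✗; length 23 ✓ — fails.
F5 (22 nt, A=4 T=4 G=7 C=7): 3' end CCG has 3 G/C ✓; longest run = 4 ✓; Tm = 2·8 + 4·14 = 72°C ✓; length 22 ✓ — passes.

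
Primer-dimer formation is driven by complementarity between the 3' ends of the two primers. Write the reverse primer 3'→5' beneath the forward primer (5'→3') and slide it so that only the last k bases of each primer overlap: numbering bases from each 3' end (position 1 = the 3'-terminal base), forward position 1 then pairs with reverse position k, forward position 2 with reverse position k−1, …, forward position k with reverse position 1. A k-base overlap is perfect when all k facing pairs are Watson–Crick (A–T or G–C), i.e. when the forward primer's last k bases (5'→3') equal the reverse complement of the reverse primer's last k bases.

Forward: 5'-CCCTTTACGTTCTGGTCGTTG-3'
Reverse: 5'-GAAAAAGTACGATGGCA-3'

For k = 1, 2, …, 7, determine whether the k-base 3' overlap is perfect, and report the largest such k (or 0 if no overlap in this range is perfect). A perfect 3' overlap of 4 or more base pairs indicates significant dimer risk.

Longest perfect overlap: 2 complementary base pairs; below the dimer-risk threshold (threshold 4).

Last 7 bases (5'→3') — forward …GTCGTTG, reverse …GATGGCA.
Reverse complement of the reverse primer's last 7 bases: TGCCATC; its first k bases are the reverse complement of the reverse primer's last k bases, so a perfect k-base overlap needs the forward primer's last k bases to equal them.
Comparing (forward last k vs required): k=1: G vs T ✗; k=2: TG vs TG ✓; k=3: TTG vs TGC ✗; k=4: GTTG vs TGCC ✗; k=5: CGTTG vs TGCCA ✗; k=6: TCGTTG vs TGCCAT ✗; k=7: GTCGTTG vs TGCCATC ✗.
Only k = 2 is perfect, so the longest perfect 3' overlap is 2.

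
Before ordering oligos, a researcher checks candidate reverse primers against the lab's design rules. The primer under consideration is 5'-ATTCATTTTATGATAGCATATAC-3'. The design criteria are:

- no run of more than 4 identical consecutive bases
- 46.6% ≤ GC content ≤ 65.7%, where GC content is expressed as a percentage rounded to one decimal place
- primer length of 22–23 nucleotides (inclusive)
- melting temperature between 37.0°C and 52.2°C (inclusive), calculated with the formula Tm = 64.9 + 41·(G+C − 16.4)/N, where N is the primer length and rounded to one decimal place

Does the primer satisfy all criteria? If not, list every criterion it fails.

Fails: GC content.

Base counts: A=8, T=10, G=2, C=3 (length 23).
homopolymer run: longest run = 4 ✓
GC content: GC 5/23 = 21.7%, outside 46.6–65.7% ✗
length: length 23 ✓
Tm: Tm = 64.9 + 41·(5 − 16.4)/23 = 44.6°C ✓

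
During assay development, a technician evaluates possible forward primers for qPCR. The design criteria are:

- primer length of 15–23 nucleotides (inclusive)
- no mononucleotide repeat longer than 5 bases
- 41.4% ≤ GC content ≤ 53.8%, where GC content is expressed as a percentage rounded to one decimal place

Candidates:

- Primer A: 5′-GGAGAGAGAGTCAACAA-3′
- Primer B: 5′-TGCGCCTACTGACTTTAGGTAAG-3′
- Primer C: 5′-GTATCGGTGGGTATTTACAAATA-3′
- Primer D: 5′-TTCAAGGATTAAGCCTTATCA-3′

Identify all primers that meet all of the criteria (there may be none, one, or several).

Primer A (17 nt, A=8 T=1 G=6 C=2): length 17 ✓; longest run = 2 ✓; GC 8/17 = 47.1% ✓ — passes.
Primer B (23 nt, A=5 T=7 G=6 C=5): length 23 ✓; longest run = 3 ✓; GC 11/23 = 47.8% ✓ — passes.
Primer C (23 nt, A=7 T=8 G=6 C=2): length 23 ✓; longest run = 3 ✓; GC 8/23 = 34.8%, outside 41.4–53.8% ✗ — fails.
Primer D (21 nt, A=7 T=7 G=3 C=4): length 21 ✓; longest run = 2 ✓; GC 7/21 = 33.3%, outside 41.4–53.8% ✗ — fails.

Primer A and Primer B.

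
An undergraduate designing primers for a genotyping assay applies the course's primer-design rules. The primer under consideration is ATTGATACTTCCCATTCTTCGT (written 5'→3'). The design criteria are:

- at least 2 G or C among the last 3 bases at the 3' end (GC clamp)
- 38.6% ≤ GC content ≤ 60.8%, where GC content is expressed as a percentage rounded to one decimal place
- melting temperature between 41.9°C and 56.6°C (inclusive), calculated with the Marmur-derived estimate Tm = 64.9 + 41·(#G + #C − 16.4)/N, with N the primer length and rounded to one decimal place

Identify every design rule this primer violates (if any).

Fails: GC content.

Base counts: A=4, T=10, G=2, C=6 (length 22).
GC clamp: 3' end CGT has 2 G/C ✓
GC content: GC 8/22 = 36.4%, outside 38.6–60.8% ✗
Tm: Tm = 64.9 + 41·(8 − 16.4)/22 = 49.2°C ✓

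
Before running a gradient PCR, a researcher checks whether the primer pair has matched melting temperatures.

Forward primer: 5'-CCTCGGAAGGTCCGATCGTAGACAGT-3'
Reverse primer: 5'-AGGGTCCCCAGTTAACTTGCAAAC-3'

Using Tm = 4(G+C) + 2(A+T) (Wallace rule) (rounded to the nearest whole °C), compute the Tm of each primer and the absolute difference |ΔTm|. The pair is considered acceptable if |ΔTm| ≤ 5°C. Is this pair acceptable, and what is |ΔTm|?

Forward: A=6 T=5 G=8 C=7 → Tm = 2·11 + 4·15 = 82°C.
Reverse: A=7 T=5 G=5 C=7 → Tm = 2·12 + 4·12 = 72°C.
|ΔTm| = |82 − 72| = 10°C, > 5°C.

|ΔTm| = 10°C; the pair is not acceptable.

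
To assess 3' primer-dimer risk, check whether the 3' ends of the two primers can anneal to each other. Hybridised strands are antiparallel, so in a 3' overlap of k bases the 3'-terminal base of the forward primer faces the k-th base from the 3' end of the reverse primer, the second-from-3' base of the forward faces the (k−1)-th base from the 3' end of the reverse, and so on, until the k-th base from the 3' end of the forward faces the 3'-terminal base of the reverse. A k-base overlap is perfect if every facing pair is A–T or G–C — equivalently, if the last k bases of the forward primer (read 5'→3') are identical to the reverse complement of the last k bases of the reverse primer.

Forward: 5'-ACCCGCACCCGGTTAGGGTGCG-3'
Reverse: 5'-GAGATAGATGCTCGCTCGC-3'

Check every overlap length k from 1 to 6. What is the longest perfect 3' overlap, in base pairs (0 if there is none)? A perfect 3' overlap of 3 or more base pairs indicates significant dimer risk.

Longest perfect overlap: 3 complementary base pairs; significant dimer risk (threshold 3).

Last 6 bases (5'→3') — forward …GGTGCG, reverse …GCTCGC.
Reverse complement of the reverse primer's last 6 bases: GCGAGC; its first k bases are the reverse complement of the reverse primer's last k bases, so a perfect k-base overlap needs the forward primer's last k bases to equal them.
Comparing (forward last k vs required): k=1: G vs G ✓; k=2: CG vs GC ✗; k=3: GCG vs GCG ✓; k=4: TGCG vs GCGA ✗; k=5: GTGCG vs GCGAG ✗; k=6: GGTGCG vs GCGAGC ✗.
Perfect overlaps at k = 1, 3; the largest is 3.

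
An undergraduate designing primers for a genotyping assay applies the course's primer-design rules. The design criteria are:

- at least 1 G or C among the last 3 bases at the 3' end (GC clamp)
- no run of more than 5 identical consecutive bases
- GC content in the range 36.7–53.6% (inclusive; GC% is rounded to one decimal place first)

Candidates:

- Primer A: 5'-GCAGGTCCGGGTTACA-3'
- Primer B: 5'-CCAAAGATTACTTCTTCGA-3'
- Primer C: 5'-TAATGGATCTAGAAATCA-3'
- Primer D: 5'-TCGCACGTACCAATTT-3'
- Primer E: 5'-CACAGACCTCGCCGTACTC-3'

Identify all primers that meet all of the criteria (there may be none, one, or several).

Primer A (16 nt, A=3 T=3 G=6 C=4): 3' end ACA has 1 G/C ✓; longest run = 3 ✓; GC 10/16 = 62.5%, outside 36.7–53.6% ✗ — fails.
Primer B (19 nt, A=6 T=6 G=2 C=5): 3' end CGA has 2 G/C ✓; longest run = 3 ✓; GC 7/19 = 36.8% ✓ — passes.
Primer C (18 nt, A=8 T=5 G=3 C=2): 3' end TCA has 1 G/C ✓; longest run = 3 ✓; GC 5/18 = 27.8%, outside 36.7–53.6% ✗ — fails.
Primer D (16 nt, A=4 T=5 G=2 C=5): 3' end TTT has 0 G/C, need ≥1 ✗; longest run = 3 ✓; GC 7/16 = 43.8% ✓ — fails.
Primer E (19 nt, A=4 T=3 G=3 C=9): 3' end CTC has 2 G/C ✓; longest run = 2 ✓; GC 12/19 = 63.2%, outside 36.7–53.6% ✗ — fails.

Primer B only.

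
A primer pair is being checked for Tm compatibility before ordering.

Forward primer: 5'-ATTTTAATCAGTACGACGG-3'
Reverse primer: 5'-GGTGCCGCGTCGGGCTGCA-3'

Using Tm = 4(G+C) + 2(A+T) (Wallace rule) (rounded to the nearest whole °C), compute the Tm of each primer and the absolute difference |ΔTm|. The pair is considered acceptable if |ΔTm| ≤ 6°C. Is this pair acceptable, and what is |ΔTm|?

Forward: A=6 T=6 G=4 C=3 → Tm = 2·12 + 4·7 = 52°C.
Reverse: A=1 T=3 G=9 C=6 → Tm = 2·4 + 4·15 = 68°C.
|ΔTm| = |52 − 68| = 16°C, > 6°C.

|ΔTm| = 16°C; the pair is not acceptable.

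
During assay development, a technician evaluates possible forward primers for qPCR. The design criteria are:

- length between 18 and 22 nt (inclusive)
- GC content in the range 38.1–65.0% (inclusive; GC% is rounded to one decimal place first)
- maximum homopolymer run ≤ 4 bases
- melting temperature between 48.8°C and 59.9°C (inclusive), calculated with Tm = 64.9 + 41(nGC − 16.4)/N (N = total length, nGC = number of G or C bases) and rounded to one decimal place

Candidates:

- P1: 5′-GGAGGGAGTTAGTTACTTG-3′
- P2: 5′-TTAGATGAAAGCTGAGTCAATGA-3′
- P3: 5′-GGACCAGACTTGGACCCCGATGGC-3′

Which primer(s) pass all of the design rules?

P1 only.

P1 (19 nt, A=4 T=6 G=8 C=1): length 19 ✓; GC 9/19 = 47.4% ✓; longest run = 3 ✓; Tm = 64.9 + 41·(9 − 16.4)/19 = 48.9°C ✓ — passes.
P2 (23 nt, A=9 T=6 G=6 C=2): length 23, outside 18–22 ✗; GC 8/23 = 34.8%, outside 38.1–65.0% ✗; longest run = 3 ✓; Tm = 64.9 + 41·(8 − 16.4)/23 = 49.9°C ✓ — fails.
P3 (24 nt, A=5 T=3 G=8 C=8): length 24, outside 18–22 ✗; GC 16/24 = 66.7%, outside 38.1–65.0% ✗; longest run = 4 ✓; Tm = 64.9 + 41·(16 − 16.4)/24 = 64.2°C, outside 48.8–59.9°C ✗ — fails.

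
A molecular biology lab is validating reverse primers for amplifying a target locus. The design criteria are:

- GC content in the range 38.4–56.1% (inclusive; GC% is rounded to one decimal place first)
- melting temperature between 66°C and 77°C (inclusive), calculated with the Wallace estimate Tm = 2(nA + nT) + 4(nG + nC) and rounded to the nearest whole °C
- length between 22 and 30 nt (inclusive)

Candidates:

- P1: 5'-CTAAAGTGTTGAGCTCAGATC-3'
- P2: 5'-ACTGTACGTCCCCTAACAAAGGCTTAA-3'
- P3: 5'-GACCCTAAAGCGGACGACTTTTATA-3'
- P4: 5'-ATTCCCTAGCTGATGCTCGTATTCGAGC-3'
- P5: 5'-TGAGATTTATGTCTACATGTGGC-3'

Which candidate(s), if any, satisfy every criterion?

P3 only.

P1 (21 nt, A=6 T=6 G=5 C=4): GC 9/21 = 42.9% ✓; Tm = 2·12 + 4·9 = 60°C, outside 66–77°C ✗; length 21, outside 22–30 ✗ — fails.
P2 (27 nt, A=9 T=6 G=4 C=8): GC 12/27 = 44.4% ✓; Tm = 2·15 + 4·12 = 78°C, outside 66–77°C ✗; length 27 ✓ — fails.
P3 (25 nt, A=8 T=6 G=5 C=6): GC 11/25 = 44.0% ✓; Tm = 2·14 + 4·11 = 72°C ✓; length 25 ✓ — passes.
P4 (28 nt, A=5 T=9 G=6 C=8): GC 14/28 = 50.0% ✓; Tm = 2·14 + 4·14 = 84°C, outside 66–77°C ✗; length 28 ✓ — fails.
P5 (23 nt, A=5 T=9 G=6 C=3): GC 9/23 = 39.1% ✓; Tm = 2·14 + 4·9 = 64°C, outside 66–77°C ✗; length 23 ✓ — fails.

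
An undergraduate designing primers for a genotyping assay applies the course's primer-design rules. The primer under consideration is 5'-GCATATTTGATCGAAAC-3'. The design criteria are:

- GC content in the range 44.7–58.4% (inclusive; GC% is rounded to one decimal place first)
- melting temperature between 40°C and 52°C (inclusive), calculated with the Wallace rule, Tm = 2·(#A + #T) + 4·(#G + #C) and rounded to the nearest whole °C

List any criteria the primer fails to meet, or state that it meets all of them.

Fails: GC content.

Base counts: A=6, T=5, G=3, C=3 (length 17).
GC content: GC 6/17 = 35.3%, outside 44.7–58.4% ✗
Tm: Tm = 2·11 + 4·6 = 46°C ✓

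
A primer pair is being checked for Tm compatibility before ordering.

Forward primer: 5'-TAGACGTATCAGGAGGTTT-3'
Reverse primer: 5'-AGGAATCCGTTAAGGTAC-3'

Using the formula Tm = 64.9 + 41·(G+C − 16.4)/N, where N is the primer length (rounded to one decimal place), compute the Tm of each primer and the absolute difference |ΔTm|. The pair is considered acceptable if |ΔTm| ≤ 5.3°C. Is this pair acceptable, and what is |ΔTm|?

|ΔTm| = 1.0°C; the pair is acceptable.

Forward: G+C = 8, N = 19 → Tm = 64.9 + 41·(8 − 16.4)/19 = 46.8°C.
Reverse: G+C = 8, N = 18 → Tm = 64.9 + 41·(8 − 16.4)/18 = 45.8°C.
|ΔTm| = |46.8 − 45.8| = 1.0°C, ≤ 5.3°C.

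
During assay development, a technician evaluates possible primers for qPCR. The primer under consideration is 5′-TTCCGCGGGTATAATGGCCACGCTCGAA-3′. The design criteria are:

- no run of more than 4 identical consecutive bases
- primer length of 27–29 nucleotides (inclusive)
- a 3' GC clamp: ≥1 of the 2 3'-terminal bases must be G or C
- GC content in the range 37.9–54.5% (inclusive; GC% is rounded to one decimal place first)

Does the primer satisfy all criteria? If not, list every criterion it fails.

Base counts: A=6, T=6, G=8, C=8 (length 28).
homopolymer run: longest run = 3 ✓
length: length 28 ✓
GC clamp: 3' end AA has 0 G/C, need ≥1 ✗
GC content: GC 16/28 = 57.1%, outside 37.9–54.5% ✗

Fails: GC clamp, GC content.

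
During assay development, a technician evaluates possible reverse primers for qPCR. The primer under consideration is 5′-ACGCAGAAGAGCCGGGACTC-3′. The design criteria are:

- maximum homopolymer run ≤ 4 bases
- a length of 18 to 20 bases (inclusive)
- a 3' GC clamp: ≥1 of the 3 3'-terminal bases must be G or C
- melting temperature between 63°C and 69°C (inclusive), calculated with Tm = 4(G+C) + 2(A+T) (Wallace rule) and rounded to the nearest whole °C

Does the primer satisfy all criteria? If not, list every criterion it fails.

Base counts: A=6, T=1, G=7, C=6 (length 20).
homopolymer run: longest run = 3 ✓
length: length 20 ✓
GC clamp: 3' end CTC has 2 G/C ✓
Tm: Tm = 2·7 + 4·13 = 66°C ✓

Meets all criteria.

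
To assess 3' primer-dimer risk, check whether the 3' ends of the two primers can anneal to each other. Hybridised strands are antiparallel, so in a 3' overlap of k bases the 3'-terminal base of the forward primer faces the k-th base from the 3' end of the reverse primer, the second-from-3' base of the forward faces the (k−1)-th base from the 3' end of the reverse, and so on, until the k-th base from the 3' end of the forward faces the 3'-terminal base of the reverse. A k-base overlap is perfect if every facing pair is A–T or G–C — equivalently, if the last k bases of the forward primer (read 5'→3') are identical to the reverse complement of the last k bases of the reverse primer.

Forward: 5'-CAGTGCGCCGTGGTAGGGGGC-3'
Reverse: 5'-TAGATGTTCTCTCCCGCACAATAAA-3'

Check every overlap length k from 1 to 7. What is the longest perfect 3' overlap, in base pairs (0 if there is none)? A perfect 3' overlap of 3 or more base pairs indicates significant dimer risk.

Longest perfect overlap: 0 complementary base pairs; below the dimer-risk threshold (threshold 3).

Last 7 bases (5'→3') — forward …AGGGGGC, reverse …CAATAAA.
Reverse complement of the reverse primer's last 7 bases: TTTATTG; its first k bases are the reverse complement of the reverse primer's last k bases, so a perfect k-base overlap needs the forward primer's last k bases to equal them.
Comparing (forward last k vs required): k=1: C vs T ✗; k=2: GC vs TT ✗; k=3: GGC vs TTT ✗; k=4: GGGC vs TTTA ✗; k=5: GGGGC vs TTTAT ✗; k=6: GGGGGC vs TTTATT ✗; k=7: AGGGGGC vs TTTATTG ✗.
No overlap length from 1 to 7 is perfect, so the longest perfect 3' overlap is 0.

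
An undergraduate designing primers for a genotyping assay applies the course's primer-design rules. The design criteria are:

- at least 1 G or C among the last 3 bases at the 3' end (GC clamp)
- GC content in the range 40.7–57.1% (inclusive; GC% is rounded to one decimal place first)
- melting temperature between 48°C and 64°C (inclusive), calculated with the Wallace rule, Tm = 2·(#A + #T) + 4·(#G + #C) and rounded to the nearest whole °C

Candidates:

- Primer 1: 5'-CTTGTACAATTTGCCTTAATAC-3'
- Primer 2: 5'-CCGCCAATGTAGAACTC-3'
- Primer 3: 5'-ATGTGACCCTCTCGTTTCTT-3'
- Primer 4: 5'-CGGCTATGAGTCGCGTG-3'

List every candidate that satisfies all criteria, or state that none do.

Primer 2 and Primer 3.

Primer 1 (22 nt, A=6 T=9 G=2 C=5): 3' end TAC has 1 G/C ✓; GC 7/22 = 31.8%, outside 40.7–57.1% ✗; Tm = 2·15 + 4·7 = 58°C ✓ — fails.
Primer 2 (17 nt, A=5 T=3 G=3 C=6): 3' end CTC has 2 G/C ✓; GC 9/17 = 52.9% ✓; Tm = 2·8 + 4·9 = 52°C ✓ — passes.
Primer 3 (20 nt, A=2 T=9 G=3 C=6): 3' end CTT has 1 G/C ✓; GC 9/20 = 45.0% ✓; Tm = 2·11 + 4·9 = 58°C ✓ — passes.
Primer 4 (17 nt, A=2 T=4 G=7 C=4): 3' end GTG has 2 G/C ✓; GC 11/17 = 64.7%, outside 40.7–57.1% ✗; Tm = 2·6 + 4·11 = 56°C ✓ — fails.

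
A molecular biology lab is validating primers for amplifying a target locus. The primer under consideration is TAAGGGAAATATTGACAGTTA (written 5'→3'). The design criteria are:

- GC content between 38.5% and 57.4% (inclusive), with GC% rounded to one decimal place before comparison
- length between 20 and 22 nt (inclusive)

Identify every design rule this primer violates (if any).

Fails: GC content.

Base counts: A=9, T=6, G=5, C=1 (length 21).
GC content: GC 6/21 = 28.6%, outside 38.5–57.4% ✗
length: length 21 ✓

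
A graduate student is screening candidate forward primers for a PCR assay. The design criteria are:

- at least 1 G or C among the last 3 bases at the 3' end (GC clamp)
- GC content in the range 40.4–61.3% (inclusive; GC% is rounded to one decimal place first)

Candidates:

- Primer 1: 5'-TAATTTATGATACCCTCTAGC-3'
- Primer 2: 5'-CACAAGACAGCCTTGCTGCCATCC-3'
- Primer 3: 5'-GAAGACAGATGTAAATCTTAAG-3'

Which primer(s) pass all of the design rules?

Primer 1 (21 nt, A=6 T=8 G=2 C=5): 3' end AGC has 2 G/C ✓; GC 7/21 = 33.3%, outside 40.4–61.3% ✗ — fails.
Primer 2 (24 nt, A=6 T=4 G=4 C=10): 3' end TCC has 2 G/C ✓; GC 14/24 = 58.3% ✓ — passes.
Primer 3 (22 nt, A=10 T=5 G=5 C=2): 3' end AAG has 1 G/C ✓; GC 7/22 = 31.8%, outside 40.4–61.3% ✗ — fails.

Primer 2 only.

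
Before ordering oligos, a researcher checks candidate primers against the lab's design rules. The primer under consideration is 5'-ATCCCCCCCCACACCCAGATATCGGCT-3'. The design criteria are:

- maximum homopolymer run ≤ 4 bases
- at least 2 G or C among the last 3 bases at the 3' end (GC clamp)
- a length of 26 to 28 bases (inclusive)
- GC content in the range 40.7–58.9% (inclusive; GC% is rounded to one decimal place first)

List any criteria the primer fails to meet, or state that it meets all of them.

Fails: homopolymer run, GC content.

Base counts: A=6, T=4, G=3, C=14 (length 27).
homopolymer run: longest run = 8, exceeds 4 ✗
GC clamp: 3' end GCT has 2 G/C ✓
length: length 27 ✓
GC content: GC 17/27 = 63.0%, outside 40.7–58.9% ✗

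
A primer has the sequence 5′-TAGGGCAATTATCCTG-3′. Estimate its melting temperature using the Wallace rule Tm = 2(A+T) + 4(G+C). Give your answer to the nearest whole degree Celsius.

Base counts: A=4, T=5, G=4, C=3 (length 16).
Tm = 2·(4+5) + 4·(4+3) = 2·9 + 4·7 = 18 + 28 = 46°C.

46°C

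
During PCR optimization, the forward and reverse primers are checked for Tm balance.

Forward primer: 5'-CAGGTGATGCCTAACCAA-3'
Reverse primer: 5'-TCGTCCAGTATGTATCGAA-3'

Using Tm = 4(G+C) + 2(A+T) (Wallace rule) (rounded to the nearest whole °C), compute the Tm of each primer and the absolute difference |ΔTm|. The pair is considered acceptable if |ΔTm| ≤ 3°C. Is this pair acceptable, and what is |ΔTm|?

|ΔTm| = 0°C; the pair is acceptable.

Forward: A=6 T=3 G=4 C=5 → Tm = 2·9 + 4·9 = 54°C.
Reverse: A=5 T=6 G=4 C=4 → Tm = 2·11 + 4·8 = 54°C.
|ΔTm| = |54 − 54| = 0°C, ≤ 3°C.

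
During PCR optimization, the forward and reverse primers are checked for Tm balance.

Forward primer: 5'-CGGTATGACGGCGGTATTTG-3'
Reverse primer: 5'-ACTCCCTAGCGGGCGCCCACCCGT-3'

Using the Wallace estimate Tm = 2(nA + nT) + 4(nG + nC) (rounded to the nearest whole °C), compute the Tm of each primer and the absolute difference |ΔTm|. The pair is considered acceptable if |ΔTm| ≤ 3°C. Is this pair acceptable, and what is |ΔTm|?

|ΔTm| = 22°C; the pair is not acceptable.

Forward: A=3 T=6 G=8 C=3 → Tm = 2·9 + 4·11 = 62°C.
Reverse: A=3 T=3 G=6 C=12 → Tm = 2·6 + 4·18 = 84°C.
|ΔTm| = |62 − 84| = 22°C, > 3°C.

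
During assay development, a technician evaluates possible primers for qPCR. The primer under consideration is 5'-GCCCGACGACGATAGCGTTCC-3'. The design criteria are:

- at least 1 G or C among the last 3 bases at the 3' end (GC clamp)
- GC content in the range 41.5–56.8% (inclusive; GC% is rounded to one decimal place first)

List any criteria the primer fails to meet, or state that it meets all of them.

Fails: GC content.

Base counts: A=4, T=3, G=6, C=8 (length 21).
GC clamp: 3' end TCC has 2 G/C ✓
GC content: GC 14/21 = 66.7%, outside 41.5–56.8% ✗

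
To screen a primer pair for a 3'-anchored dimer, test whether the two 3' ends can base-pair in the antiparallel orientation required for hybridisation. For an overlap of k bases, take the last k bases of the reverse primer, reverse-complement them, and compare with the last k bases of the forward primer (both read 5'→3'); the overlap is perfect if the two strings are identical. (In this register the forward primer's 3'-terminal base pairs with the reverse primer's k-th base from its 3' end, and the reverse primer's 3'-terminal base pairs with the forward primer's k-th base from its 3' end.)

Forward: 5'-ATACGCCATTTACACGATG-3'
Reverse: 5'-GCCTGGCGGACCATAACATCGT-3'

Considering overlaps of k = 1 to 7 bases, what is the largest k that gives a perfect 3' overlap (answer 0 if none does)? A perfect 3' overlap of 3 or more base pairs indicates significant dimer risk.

Last 7 bases (5'→3') — forward …CACGATG, reverse …ACATCGT.
Reverse complement of the reverse primer's last 7 bases: ACGATGT; its first k bases are the reverse complement of the reverse primer's last k bases, so a perfect k-base overlap needs the forward primer's last k bases to equal them.
Comparing (forward last k vs required): k=1: G vs A ✗; k=2: TG vs AC ✗; k=3: ATG vs ACG ✗; k=4: GATG vs ACGA ✗; k=5: CGATG vs ACGAT ✗; k=6: ACGATG vs ACGATG ✓; k=7: CACGATG vs ACGATGT ✗.
Only k = 6 is perfect, so the longest perfect 3' overlap is 6.

Longest perfect overlap: 6 complementary base pairs; significant dimer risk (threshold 3).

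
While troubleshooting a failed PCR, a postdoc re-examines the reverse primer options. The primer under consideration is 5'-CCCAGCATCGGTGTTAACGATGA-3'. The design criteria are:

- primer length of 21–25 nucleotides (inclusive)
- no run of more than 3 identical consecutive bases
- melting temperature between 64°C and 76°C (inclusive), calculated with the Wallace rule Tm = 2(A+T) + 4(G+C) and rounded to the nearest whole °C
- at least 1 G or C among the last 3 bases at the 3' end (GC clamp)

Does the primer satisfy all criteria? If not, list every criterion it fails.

Meets all criteria.

Base counts: A=6, T=5, G=6, C=6 (length 23).
length: length 23 ✓
homopolymer run: longest run = 3 ✓
Tm: Tm = 2·11 + 4·12 = 70°C ✓
GC clamp: 3' end TGA has 1 G/C ✓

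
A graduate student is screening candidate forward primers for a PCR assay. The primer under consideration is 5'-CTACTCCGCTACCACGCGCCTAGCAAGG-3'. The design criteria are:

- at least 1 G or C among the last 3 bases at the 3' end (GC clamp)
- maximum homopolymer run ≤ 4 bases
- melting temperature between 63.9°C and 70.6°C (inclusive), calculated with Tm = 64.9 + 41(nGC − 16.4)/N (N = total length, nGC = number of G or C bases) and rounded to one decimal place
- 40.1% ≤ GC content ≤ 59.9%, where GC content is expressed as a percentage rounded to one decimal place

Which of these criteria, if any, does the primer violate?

Fails: GC content.

Base counts: A=6, T=4, G=6, C=12 (length 28).
GC clamp: 3' end AGG has 2 G/C ✓
homopolymer run: longest run = 2 ✓
Tm: Tm = 64.9 + 41·(18 − 16.4)/28 = 67.2°C ✓
GC content: GC 18/28 = 64.3%, outside 40.1–59.9% ✗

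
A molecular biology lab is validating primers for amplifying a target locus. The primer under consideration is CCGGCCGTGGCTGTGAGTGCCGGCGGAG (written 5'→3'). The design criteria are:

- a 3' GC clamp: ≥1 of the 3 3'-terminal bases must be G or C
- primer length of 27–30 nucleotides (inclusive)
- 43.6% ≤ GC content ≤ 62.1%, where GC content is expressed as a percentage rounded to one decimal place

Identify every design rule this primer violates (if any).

Base counts: A=2, T=4, G=14, C=8 (length 28).
GC clamp: 3' end GAG has 2 G/C ✓
length: length 28 ✓
GC content: GC 22/28 = 78.6%, outside 43.6–62.1% ✗

Fails: GC content.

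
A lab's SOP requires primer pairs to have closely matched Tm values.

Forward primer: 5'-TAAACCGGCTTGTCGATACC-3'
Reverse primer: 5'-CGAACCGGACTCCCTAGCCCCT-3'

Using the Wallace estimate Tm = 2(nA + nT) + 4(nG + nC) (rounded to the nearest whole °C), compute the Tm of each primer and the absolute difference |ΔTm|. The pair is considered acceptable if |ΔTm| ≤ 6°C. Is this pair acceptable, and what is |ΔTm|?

|ΔTm| = 14°C; the pair is not acceptable.

Forward: A=5 T=5 G=4 C=6 → Tm = 2·10 + 4·10 = 60°C.
Reverse: A=4 T=3 G=4 C=11 → Tm = 2·7 + 4·15 = 74°C.
|ΔTm| = |60 − 74| = 14°C, > 6°C.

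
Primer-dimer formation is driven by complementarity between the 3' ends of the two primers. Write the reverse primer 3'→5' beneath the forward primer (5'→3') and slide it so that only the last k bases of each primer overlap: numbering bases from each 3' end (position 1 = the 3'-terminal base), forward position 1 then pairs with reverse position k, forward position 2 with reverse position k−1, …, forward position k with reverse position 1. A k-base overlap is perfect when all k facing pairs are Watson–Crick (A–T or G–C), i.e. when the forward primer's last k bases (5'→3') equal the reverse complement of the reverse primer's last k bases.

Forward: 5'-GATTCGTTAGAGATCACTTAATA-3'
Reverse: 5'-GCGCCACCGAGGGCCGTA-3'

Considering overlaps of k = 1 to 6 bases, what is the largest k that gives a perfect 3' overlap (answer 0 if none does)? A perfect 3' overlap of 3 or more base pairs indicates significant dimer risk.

Longest perfect overlap: 2 complementary base pairs; below the dimer-risk threshold (threshold 3).

Last 6 bases (5'→3') — forward …TTAATA, reverse …GCCGTA.
Reverse complement of the reverse primer's last 6 bases: TACGGC; its first k bases are the reverse complement of the reverse primer's last k bases, so a perfect k-base overlap needs the forward primer's last k bases to equal them.
Comparing (forward last k vs required): k=1: A vs T ✗; k=2: TA vs TA ✓; k=3: ATA vs TAC ✗; k=4: AATA vs TACG ✗; k=5: TAATA vs TACGG ✗; k=6: TTAATA vs TACGGC ✗.
Only k = 2 is perfect, so the longest perfect 3' overlap is 2.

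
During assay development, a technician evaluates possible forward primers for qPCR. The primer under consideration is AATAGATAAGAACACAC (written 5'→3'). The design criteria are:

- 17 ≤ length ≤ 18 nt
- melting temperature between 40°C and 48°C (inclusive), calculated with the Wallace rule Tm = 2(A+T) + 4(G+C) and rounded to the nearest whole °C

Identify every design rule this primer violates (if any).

Base counts: A=10, T=2, G=2, C=3 (length 17).
length: length 17 ✓
Tm: Tm = 2·12 + 4·5 = 44°C ✓

Meets all criteria.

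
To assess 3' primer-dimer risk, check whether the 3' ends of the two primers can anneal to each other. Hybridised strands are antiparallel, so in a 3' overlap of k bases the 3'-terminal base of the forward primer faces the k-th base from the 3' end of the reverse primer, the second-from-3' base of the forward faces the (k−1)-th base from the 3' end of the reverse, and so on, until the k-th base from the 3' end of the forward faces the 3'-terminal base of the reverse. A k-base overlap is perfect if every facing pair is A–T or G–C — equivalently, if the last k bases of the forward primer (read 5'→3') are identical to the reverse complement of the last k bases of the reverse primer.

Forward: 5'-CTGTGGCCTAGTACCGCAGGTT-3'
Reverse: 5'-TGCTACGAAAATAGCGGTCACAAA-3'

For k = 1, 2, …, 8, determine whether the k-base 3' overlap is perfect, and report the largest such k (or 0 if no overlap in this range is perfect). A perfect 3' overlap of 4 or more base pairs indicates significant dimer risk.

Last 8 bases (5'→3') — forward …CGCAGGTT, reverse …GTCACAAA.
Reverse complement of the reverse primer's last 8 bases: TTTGTGAC; its first k bases are the reverse complement of the reverse primer's last k bases, so a perfect k-base overlap needs the forward primer's last k bases to equal them.
Comparing (forward last k vs required): k=1: T vs T ✓; k=2: TT vs TT ✓; k=3: GTT vs TTT ✗; k=4: GGTT vs TTTG ✗; k=5: AGGTT vs TTTGT ✗; k=6: CAGGTT vs TTTGTG ✗; k=7: GCAGGTT vs TTTGTGA ✗; k=8: CGCAGGTT vs TTTGTGAC ✗.
Perfect overlaps at k = 1, 2; the largest is 2.

Longest perfect overlap: 2 complementary base pairs; below the dimer-risk threshold (threshold 4).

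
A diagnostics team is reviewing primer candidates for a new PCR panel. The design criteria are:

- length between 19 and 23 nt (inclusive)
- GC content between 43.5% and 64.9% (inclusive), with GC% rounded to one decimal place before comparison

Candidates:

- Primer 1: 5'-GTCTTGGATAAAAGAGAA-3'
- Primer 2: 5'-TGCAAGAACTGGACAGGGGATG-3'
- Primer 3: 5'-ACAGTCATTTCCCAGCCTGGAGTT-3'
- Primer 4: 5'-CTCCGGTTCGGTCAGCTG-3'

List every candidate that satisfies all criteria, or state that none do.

Primer 2 only.

Primer 1 (18 nt, A=8 T=4 G=5 C=1): length 18, outside 19–23 ✗; GC 6/18 = 33.3%, outside 43.5–64.9% ✗ — fails.
Primer 2 (22 nt, A=7 T=3 G=9 C=3): length 22 ✓; GC 12/22 = 54.5% ✓ — passes.
Primer 3 (24 nt, A=5 T=7 G=5 C=7): length 24, outside 19–23 ✗; GC 12/24 = 50.0% ✓ — fails.
Primer 4 (18 nt, A=1 T=5 G=6 C=6): length 18, outside 19–23 ✗; GC 12/18 = 66.7%, outside 43.5–64.9% ✗ — fails.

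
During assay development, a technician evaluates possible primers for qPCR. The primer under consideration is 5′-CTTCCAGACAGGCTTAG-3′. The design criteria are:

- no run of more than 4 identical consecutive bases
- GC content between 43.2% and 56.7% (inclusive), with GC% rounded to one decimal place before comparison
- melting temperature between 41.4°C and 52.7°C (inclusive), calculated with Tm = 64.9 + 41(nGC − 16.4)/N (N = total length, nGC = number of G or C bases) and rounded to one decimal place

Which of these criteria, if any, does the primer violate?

Base counts: A=4, T=4, G=4, C=5 (length 17).
homopolymer run: longest run = 2 ✓
GC content: GC 9/17 = 52.9% ✓
Tm: Tm = 64.9 + 41·(9 − 16.4)/17 = 47.1°C ✓

Meets all criteria.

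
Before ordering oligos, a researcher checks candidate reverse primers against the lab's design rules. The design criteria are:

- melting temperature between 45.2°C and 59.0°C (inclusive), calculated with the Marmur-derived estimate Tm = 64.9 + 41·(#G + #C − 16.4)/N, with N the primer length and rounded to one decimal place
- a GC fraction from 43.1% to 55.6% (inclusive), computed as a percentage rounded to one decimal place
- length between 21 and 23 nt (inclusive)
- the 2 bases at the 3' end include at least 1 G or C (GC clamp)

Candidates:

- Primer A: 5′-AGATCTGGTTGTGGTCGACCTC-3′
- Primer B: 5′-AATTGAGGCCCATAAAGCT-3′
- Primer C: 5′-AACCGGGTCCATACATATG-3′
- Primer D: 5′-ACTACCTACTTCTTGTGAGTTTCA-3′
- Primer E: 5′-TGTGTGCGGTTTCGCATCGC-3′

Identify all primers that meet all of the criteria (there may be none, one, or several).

Primer A only.

Primer A (22 nt, A=3 T=7 G=7 C=5): Tm = 64.9 + 41·(12 − 16.4)/22 = 56.7°C ✓; GC 12/22 = 54.5% ✓; length 22 ✓; 3' end TC has 1 G/C ✓ — passes.
Primer B (19 nt, A=7 T=4 G=4 C=4): Tm = 64.9 + 41·(8 − 16.4)/19 = 46.8°C ✓; GC 8/19 = 42.1%, outside 43.1–55.6% ✗; length 19, outside 21–23 ✗; 3' end CT has 1 G/C ✓ — fails.
Primer C (19 nt, A=6 T=4 G=4 C=5): Tm = 64.9 + 41·(9 − 16.4)/19 = 48.9°C ✓; GC 9/19 = 47.4% ✓; length 19, outside 21–23 ✗; 3' end TG has 1 G/C ✓ — fails.
Primer D (24 nt, A=5 T=10 G=3 C=6): Tm = 64.9 + 41·(9 − 16.4)/24 = 52.3°C ✓; GC 9/24 = 37.5%, outside 43.1–55.6% ✗; length 24, outside 21–23 ✗; 3' end CA has 1 G/C ✓ — fails.
Primer E (20 nt, A=1 T=7 G=7 C=5): Tm = 64.9 + 41·(12 − 16.4)/20 = 55.9°C ✓; GC 12/20 = 60.0%, outside 43.1–55.6% ✗; length 20, outside 21–23 ✗; 3' end GC has 2 G/C ✓ — fails.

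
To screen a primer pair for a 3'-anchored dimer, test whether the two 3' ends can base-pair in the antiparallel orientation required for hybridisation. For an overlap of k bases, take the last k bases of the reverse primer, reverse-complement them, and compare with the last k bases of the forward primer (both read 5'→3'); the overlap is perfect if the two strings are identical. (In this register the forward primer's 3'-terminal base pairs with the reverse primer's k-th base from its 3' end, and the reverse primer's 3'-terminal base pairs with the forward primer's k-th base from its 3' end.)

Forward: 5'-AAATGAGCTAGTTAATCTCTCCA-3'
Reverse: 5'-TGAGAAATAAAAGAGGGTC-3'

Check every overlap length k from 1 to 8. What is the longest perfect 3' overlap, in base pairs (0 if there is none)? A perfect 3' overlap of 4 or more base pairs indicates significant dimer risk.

Longest perfect overlap: 0 complementary base pairs; below the dimer-risk threshold (threshold 4).

Last 8 bases (5'→3') — forward …TCTCTCCA, reverse …AGAGGGTC.
Reverse complement of the reverse primer's last 8 bases: GACCCTCT; its first k bases are the reverse complement of the reverse primer's last k bases, so a perfect k-base overlap needs the forward primer's last k bases to equal them.
Comparing (forward last k vs required): k=1: A vs G ✗; k=2: CA vs GA ✗; k=3: CCA vs GAC ✗; k=4: TCCA vs GACC ✗; k=5: CTCCA vs GACCC ✗; k=6: TCTCCA vs GACCCT ✗; k=7: CTCTCCA vs GACCCTC ✗; k=8: TCTCTCCA vs GACCCTCT ✗.
No overlap length from 1 to 8 is perfect, so the longest perfect 3' overlap is 0.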